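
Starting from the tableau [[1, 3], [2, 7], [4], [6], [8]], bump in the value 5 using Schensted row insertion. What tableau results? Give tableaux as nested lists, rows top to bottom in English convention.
[[1, 3, 5], [2, 7], [4], [6], [8]]

5 is larger than every entry of row 1, so it is appended to row 1. The new tableau is [[1, 3, 5], [2, 7], [4], [6], [8]].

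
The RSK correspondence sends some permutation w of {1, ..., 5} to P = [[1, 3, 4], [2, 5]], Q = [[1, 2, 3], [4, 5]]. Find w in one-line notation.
2 3 5 1 4

Reverse the RSK construction: for i from n down to 1, find the cell of Q containing i, remove the entry at that cell from P, and reverse-bump it up through P; the value ejected from row 1 is w(i).

Step i=5: Q has 5 at row 2, column 2; remove 5 from row 2 of P and reverse-bump: 5 enters row 1 and ejects 4. So w(5) = 4. P is now [[1, 3, 5], [2]].
Step i=4: Q has 4 at row 2, column 1; remove 2 from row 2 of P and reverse-bump: 2 enters row 1 and ejects 1. So w(4) = 1. P is now [[2, 3, 5]].
Step i=3: Q has 3 at row 1, column 3; remove that cell from P, ejecting 5. So w(3) = 5. P is now [[2, 3]].
Step i=2: Q has 2 at row 1, column 2; remove that cell from P, ejecting 3. So w(2) = 3. P is now [[2]].
Step i=1: Q has 1 at row 1, column 1; remove that cell from P, ejecting 2. So w(1) = 2. P is now [].

So w = 2 3 5 1 4.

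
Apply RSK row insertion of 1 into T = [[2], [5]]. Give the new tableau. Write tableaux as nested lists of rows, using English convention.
[[1], [2], [5]]

In row 1, 1 replaces 2 (the leftmost entry greater than 1); 2 is bumped to row 2. In row 2, 2 replaces 5 (the leftmost entry greater than 2); 5 is bumped to row 3. 5 starts a new row 3. The new tableau is [[1], [2], [5]].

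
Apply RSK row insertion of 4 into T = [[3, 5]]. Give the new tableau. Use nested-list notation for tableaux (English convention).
In row 1, 4 replaces 5 (the leftmost entry greater than 4); 5 is bumped to row 2. 5 starts a new row 2. The new tableau is [[3, 4], [5]].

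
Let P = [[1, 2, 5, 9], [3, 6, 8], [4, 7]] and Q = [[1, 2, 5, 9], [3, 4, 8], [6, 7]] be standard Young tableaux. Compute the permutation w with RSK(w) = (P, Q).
Reverse RSK: for i = n, n-1, ..., 1, locate i in Q, remove the corresponding corner cell from P, and reverse-bump its entry up through P; the value ejected from row 1 is w(i).

So w = 4 7 3 6 8 1 2 5 9.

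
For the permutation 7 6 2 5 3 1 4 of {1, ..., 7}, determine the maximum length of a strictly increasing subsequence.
3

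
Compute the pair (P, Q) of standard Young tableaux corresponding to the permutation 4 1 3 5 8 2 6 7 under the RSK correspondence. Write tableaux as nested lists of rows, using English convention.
Insert each entry of the permutation into P by Schensted row insertion, recording in Q the position of each new cell.

After inserting 4: P = [[4]].
After inserting 1: P = [[1], [4]].
After inserting 3: P = [[1, 3], [4]].
After inserting 5: P = [[1, 3, 5], [4]].
After inserting 8: P = [[1, 3, 5, 8], [4]].
After inserting 2: P = [[1, 2, 5, 8], [3], [4]].
After inserting 6: P = [[1, 2, 5, 6], [3, 8], [4]].
After inserting 7: P = [[1, 2, 5, 6, 7], [3, 8], [4]].

So P = [[1, 2, 5, 6, 7], [3, 8], [4]], Q = [[1, 3, 4, 5, 8], [2, 7], [6]].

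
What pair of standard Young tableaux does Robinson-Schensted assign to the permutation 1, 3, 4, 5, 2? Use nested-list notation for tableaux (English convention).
Insert each entry of the permutation into P by Schensted row insertion, recording in Q the position of each new cell.

Insert 1: appended to row 1. P = [[1]], Q = [[1]].
Insert 3: appended to row 1. P = [[1, 3]], Q = [[1, 2]].
Insert 4: appended to row 1. P = [[1, 3, 4]], Q = [[1, 2, 3]].
Insert 5: appended to row 1. P = [[1, 3, 4, 5]], Q = [[1, 2, 3, 4]].
Insert 2: 2 bumps 3 from row 1; 3 starts row 2. P = [[1, 2, 4, 5], [3]], Q = [[1, 2, 3, 4], [5]].

So P = [[1, 2, 4, 5], [3]], Q = [[1, 2, 3, 4], [5]].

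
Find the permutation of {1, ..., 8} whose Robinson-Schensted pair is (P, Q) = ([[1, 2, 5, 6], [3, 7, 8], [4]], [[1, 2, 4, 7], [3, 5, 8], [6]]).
Reverse the RSK construction: for i from n down to 1, find the cell of Q containing i, remove the entry at that cell from P, and reverse-bump it up through P; the value ejected from row 1 is w(i).

Step i=8: Q has 8 at row 2, column 3; remove 8 from row 2 of P and reverse-bump: 8 enters row 1 and ejects 6. So w(8) = 6. P is now [[1, 2, 5, 8], [3, 7], [4]].
Step i=7: Q has 7 at row 1, column 4; remove that cell from P, ejecting 8. So w(7) = 8. P is now [[1, 2, 5], [3, 7], [4]].
Step i=6: Q has 6 at row 3, column 1; remove 4 from row 3 of P and reverse-bump: 4 enters row 2 and ejects 3; 3 enters row 1 and ejects 2. So w(6) = 2. P is now [[1, 3, 5], [4, 7]].
Step i=5: Q has 5 at row 2, column 2; remove 7 from row 2 of P and reverse-bump: 7 enters row 1 and ejects 5. So w(5) = 5. P is now [[1, 3, 7], [4]].
Step i=4: Q has 4 at row 1, column 3; remove that cell from P, ejecting 7. So w(4) = 7. P is now [[1, 3], [4]].
Step i=3: Q has 3 at row 2, column 1; remove 4 from row 2 of P and reverse-bump: 4 enters row 1 and ejects 3. So w(3) = 3. P is now [[1, 4]].
Step i=2: Q has 2 at row 1, column 2; remove that cell from P, ejecting 4. So w(2) = 4. P is now [[1]].
Step i=1: Q has 1 at row 1, column 1; remove that cell from P, ejecting 1. So w(1) = 1. P is now [].

So w = 1 4 3 7 5 2 8 6.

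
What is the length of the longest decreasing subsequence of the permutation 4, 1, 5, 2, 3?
2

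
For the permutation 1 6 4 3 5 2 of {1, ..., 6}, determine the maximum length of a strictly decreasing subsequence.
4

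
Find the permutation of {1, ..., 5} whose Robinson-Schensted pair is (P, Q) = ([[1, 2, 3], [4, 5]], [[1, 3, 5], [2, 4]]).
Reverse the RSK construction: for i from n down to 1, find the cell of Q containing i, remove the entry at that cell from P, and reverse-bump it up through P; the value ejected from row 1 is w(i).

Step i=5: Q has 5 at row 1, column 3; remove that cell from P, ejecting 3. So w(5) = 3. P is now [[1, 2], [4, 5]].
Step i=4: Q has 4 at row 2, column 2; remove 5 from row 2 of P and reverse-bump: 5 enters row 1 and ejects 2. So w(4) = 2. P is now [[1, 5], [4]].
Step i=3: Q has 3 at row 1, column 2; remove that cell from P, ejecting 5. So w(3) = 5. P is now [[1], [4]].
Step i=2: Q has 2 at row 2, column 1; remove 4 from row 2 of P and reverse-bump: 4 enters row 1 and ejects 1. So w(2) = 1. P is now [[4]].
Step i=1: Q has 1 at row 1, column 1; remove that cell from P, ejecting 4. So w(1) = 4. P is now [].

So w = 4 1 5 2 3.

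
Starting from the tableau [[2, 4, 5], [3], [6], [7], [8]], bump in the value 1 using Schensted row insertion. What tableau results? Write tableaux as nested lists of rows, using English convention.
[[1, 4, 5], [2], [3], [6], [7], [8]]

In row 1, 1 replaces 2 (the leftmost entry greater than 1); 2 is bumped to row 2. In row 2, 2 replaces 3 (the leftmost entry greater than 2); 3 is bumped to row 3. In row 3, 3 replaces 6 (the leftmost entry greater than 3); 6 is bumped to row 4. In row 4, 6 replaces 7 (the leftmost entry greater than 6); 7 is bumped to row 5. In row 5, 7 replaces 8 (the leftmost entry greater than 7); 8 is bumped to row 6. 8 starts a new row 6. The new tableau is [[1, 4, 5], [2], [3], [6], [7], [8]].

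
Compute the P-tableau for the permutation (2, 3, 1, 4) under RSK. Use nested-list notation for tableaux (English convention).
After inserting 2: P = [[2]].
After inserting 3: P = [[2, 3]].
After inserting 1: P = [[1, 3], [2]].
After inserting 4: P = [[1, 3, 4], [2]].

So P = [[1, 3, 4], [2]].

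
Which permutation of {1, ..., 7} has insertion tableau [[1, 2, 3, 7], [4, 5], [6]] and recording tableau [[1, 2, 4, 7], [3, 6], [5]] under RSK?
Reverse the RSK construction: for i from n down to 1, find the cell of Q containing i, remove the entry at that cell from P, and reverse-bump it up through P; the value ejected from row 1 is w(i).

Step i=7: Q has 7 at row 1, column 4; remove that cell from P, ejecting 7. So w(7) = 7. P is now [[1, 2, 3], [4, 5], [6]].
Step i=6: Q has 6 at row 2, column 2; remove 5 from row 2 of P and reverse-bump: 5 enters row 1 and ejects 3. So w(6) = 3. P is now [[1, 2, 5], [4], [6]].
Step i=5: Q has 5 at row 3, column 1; remove 6 from row 3 of P and reverse-bump: 6 enters row 2 and ejects 4; 4 enters row 1 and ejects 2. So w(5) = 2. P is now [[1, 4, 5], [6]].
Step i=4: Q has 4 at row 1, column 3; remove that cell from P, ejecting 5. So w(4) = 5. P is now [[1, 4], [6]].
Step i=3: Q has 3 at row 2, column 1; remove 6 from row 2 of P and reverse-bump: 6 enters row 1 and ejects 4. So w(3) = 4. P is now [[1, 6]].
Step i=2: Q has 2 at row 1, column 2; remove that cell from P, ejecting 6. So w(2) = 6. P is now [[1]].
Step i=1: Q has 1 at row 1, column 1; remove that cell from P, ejecting 1. So w(1) = 1. P is now [].

So w = 1 6 4 5 2 3 7.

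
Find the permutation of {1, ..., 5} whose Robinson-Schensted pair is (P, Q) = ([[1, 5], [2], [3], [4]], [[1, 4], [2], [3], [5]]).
4 3 2 5 1

Reverse the RSK construction: for i from n down to 1, find the cell of Q containing i, remove the entry at that cell from P, and reverse-bump it up through P; the value ejected from row 1 is w(i).

Step i=5: Q has 5 at row 4, column 1; remove 4 from row 4 of P and reverse-bump: 4 enters row 3 and ejects 3; 3 enters row 2 and ejects 2; 2 enters row 1 and ejects 1. So w(5) = 1. P is now [[2, 5], [3], [4]].
Step i=4: Q has 4 at row 1, column 2; remove that cell from P, ejecting 5. So w(4) = 5. P is now [[2], [3], [4]].
Step i=3: Q has 3 at row 3, column 1; remove 4 from row 3 of P and reverse-bump: 4 enters row 2 and ejects 3; 3 enters row 1 and ejects 2. So w(3) = 2. P is now [[3], [4]].
Step i=2: Q has 2 at row 2, column 1; remove 4 from row 2 of P and reverse-bump: 4 enters row 1 and ejects 3. So w(2) = 3. P is now [[4]].
Step i=1: Q has 1 at row 1, column 1; remove that cell from P, ejecting 4. So w(1) = 4. P is now [].

So w = 4 3 2 5 1.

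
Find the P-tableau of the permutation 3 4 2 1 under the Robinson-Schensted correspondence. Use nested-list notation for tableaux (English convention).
P = [[1, 4], [2], [3]]

Insert 3: appended to row 1. P = [[3]].
Insert 4: appended to row 1. P = [[3, 4]].
Insert 2: 2 bumps 3 from row 1; 3 starts row 2. P = [[2, 4], [3]].
Insert 1: 1 bumps 2 from row 1; 2 bumps 3 from row 2; 3 starts row 3. P = [[1, 4], [2], [3]].

So P = [[1, 4], [2], [3]].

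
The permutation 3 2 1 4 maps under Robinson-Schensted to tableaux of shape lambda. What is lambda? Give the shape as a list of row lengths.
Row-insert each entry into an empty tableau.

After inserting 3: P = [[3]].
After inserting 2: P = [[2], [3]].
After inserting 1: P = [[1], [2], [3]].
After inserting 4: P = [[1, 4], [2], [3]].

The final insertion tableau P = [[1, 4], [2], [3]] has shape [2, 1, 1].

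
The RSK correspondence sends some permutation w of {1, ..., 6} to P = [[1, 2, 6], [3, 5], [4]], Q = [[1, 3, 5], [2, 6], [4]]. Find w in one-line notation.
4 3 5 1 6 2

Reverse the RSK construction: for i from n down to 1, find the cell of Q containing i, remove the entry at that cell from P, and reverse-bump it up through P; the value ejected from row 1 is w(i).

Step i=6: Q has 6 at row 2, column 2; remove 5 from row 2 of P and reverse-bump: 5 enters row 1 and ejects 2. So w(6) = 2. P is now [[1, 5, 6], [3], [4]].
Step i=5: Q has 5 at row 1, column 3; remove that cell from P, ejecting 6. So w(5) = 6. P is now [[1, 5], [3], [4]].
Step i=4: Q has 4 at row 3, column 1; remove 4 from row 3 of P and reverse-bump: 4 enters row 2 and ejects 3; 3 enters row 1 and ejects 1. So w(4) = 1. P is now [[3, 5], [4]].
Step i=3: Q has 3 at row 1, column 2; remove that cell from P, ejecting 5. So w(3) = 5. P is now [[3], [4]].
Step i=2: Q has 2 at row 2, column 1; remove 4 from row 2 of P and reverse-bump: 4 enters row 1 and ejects 3. So w(2) = 3. P is now [[4]].
Step i=1: Q has 1 at row 1, column 1; remove that cell from P, ejecting 4. So w(1) = 4. P is now [].

So w = 4 3 5 1 6 2.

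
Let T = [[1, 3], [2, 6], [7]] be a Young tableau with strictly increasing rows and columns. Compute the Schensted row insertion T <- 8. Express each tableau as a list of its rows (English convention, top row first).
[[1, 3, 8], [2, 6], [7]]

8 is larger than every entry of row 1, so it is appended to row 1. The new tableau is [[1, 3, 8], [2, 6], [7]].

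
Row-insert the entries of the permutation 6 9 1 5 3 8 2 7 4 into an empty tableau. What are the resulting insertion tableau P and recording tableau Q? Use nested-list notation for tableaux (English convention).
P = [[1, 2, 4], [3, 7], [5, 8], [6, 9]], Q = [[1, 2, 6], [3, 4], [5, 8], [7, 9]]

Insert each entry of the permutation into P by Schensted row insertion, recording in Q the position of each new cell.

After inserting 6: P = [[6]].
After inserting 9: P = [[6, 9]].
After inserting 1: P = [[1, 9], [6]].
After inserting 5: P = [[1, 5], [6, 9]].
After inserting 3: P = [[1, 3], [5, 9], [6]].
After inserting 8: P = [[1, 3, 8], [5, 9], [6]].
After inserting 2: P = [[1, 2, 8], [3, 9], [5], [6]].
After inserting 7: P = [[1, 2, 7], [3, 8], [5, 9], [6]].
After inserting 4: P = [[1, 2, 4], [3, 7], [5, 8], [6, 9]].

So P = [[1, 2, 4], [3, 7], [5, 8], [6, 9]], Q = [[1, 2, 6], [3, 4], [5, 8], [7, 9]].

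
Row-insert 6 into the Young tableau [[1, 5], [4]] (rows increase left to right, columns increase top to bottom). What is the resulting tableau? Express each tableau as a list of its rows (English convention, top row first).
6 is larger than every entry of row 1, so it is appended to row 1. The new tableau is [[1, 5, 6], [4]].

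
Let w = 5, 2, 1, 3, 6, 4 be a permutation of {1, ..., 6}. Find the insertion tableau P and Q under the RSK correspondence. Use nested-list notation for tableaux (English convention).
Insert each entry of the permutation into P by Schensted row insertion, recording in Q the position of each new cell.

Insert 5: appended to row 1. P = [[5]].
Insert 2: 2 bumps 5 from row 1; 5 starts row 2. P = [[2], [5]].
Insert 1: 1 bumps 2 from row 1; 2 bumps 5 from row 2; 5 starts row 3. P = [[1], [2], [5]].
Insert 3: appended to row 1. P = [[1, 3], [2], [5]].
Insert 6: appended to row 1. P = [[1, 3, 6], [2], [5]].
Insert 4: 4 bumps 6 from row 1; 6 appends to row 2. P = [[1, 3, 4], [2, 6], [5]].

So P = [[1, 3, 4], [2, 6], [5]], Q = [[1, 4, 5], [2, 6], [3]].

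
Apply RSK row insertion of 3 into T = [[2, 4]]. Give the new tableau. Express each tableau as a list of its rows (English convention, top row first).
[[2, 3], [4]]

In row 1, 3 replaces 4 (the leftmost entry greater than 3); 4 is bumped to row 2. 4 starts a new row 2. The new tableau is [[2, 3], [4]].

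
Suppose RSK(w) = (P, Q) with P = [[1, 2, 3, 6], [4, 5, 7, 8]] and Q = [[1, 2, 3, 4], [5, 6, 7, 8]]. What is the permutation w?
Reverse the RSK construction: for i from n down to 1, find the cell of Q containing i, remove the entry at that cell from P, and reverse-bump it up through P; the value ejected from row 1 is w(i).

Step i=8: Q has 8 at row 2, column 4; remove 8 from row 2 of P and reverse-bump: 8 enters row 1 and ejects 6. So w(8) = 6. P is now [[1, 2, 3, 8], [4, 5, 7]].
Step i=7: Q has 7 at row 2, column 3; remove 7 from row 2 of P and reverse-bump: 7 enters row 1 and ejects 3. So w(7) = 3. P is now [[1, 2, 7, 8], [4, 5]].
Step i=6: Q has 6 at row 2, column 2; remove 5 from row 2 of P and reverse-bump: 5 enters row 1 and ejects 2. So w(6) = 2. P is now [[1, 5, 7, 8], [4]].
Step i=5: Q has 5 at row 2, column 1; remove 4 from row 2 of P and reverse-bump: 4 enters row 1 and ejects 1. So w(5) = 1. P is now [[4, 5, 7, 8]].
Step i=4: Q has 4 at row 1, column 4; remove that cell from P, ejecting 8. So w(4) = 8. P is now [[4, 5, 7]].
Step i=3: Q has 3 at row 1, column 3; remove that cell from P, ejecting 7. So w(3) = 7. P is now [[4, 5]].
Step i=2: Q has 2 at row 1, column 2; remove that cell from P, ejecting 5. So w(2) = 5. P is now [[4]].
Step i=1: Q has 1 at row 1, column 1; remove that cell from P, ejecting 4. So w(1) = 4. P is now [].

So w = 4 5 7 8 1 2 3 6.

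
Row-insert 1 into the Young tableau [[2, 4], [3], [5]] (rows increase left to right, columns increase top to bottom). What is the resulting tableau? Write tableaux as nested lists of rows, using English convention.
In row 1, 1 replaces 2 (the leftmost entry greater than 1); 2 is bumped to row 2. In row 2, 2 replaces 3 (the leftmost entry greater than 2); 3 is bumped to row 3. In row 3, 3 replaces 5 (the leftmost entry greater than 3); 5 is bumped to row 4. 5 starts a new row 4. The new tableau is [[1, 4], [2], [3], [5]].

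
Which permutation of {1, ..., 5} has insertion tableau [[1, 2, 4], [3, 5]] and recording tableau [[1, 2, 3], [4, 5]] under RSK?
Reverse the RSK construction: for i from n down to 1, find the cell of Q containing i, remove the entry at that cell from P, and reverse-bump it up through P; the value ejected from row 1 is w(i).

Step i=5: Q has 5 at row 2, column 2; remove 5 from row 2 of P and reverse-bump: 5 enters row 1 and ejects 4. So w(5) = 4. P is now [[1, 2, 5], [3]].
Step i=4: Q has 4 at row 2, column 1; remove 3 from row 2 of P and reverse-bump: 3 enters row 1 and ejects 2. So w(4) = 2. P is now [[1, 3, 5]].
Step i=3: Q has 3 at row 1, column 3; remove that cell from P, ejecting 5. So w(3) = 5. P is now [[1, 3]].
Step i=2: Q has 2 at row 1, column 2; remove that cell from P, ejecting 3. So w(2) = 3. P is now [[1]].
Step i=1: Q has 1 at row 1, column 1; remove that cell from P, ejecting 1. So w(1) = 1. P is now [].

So w = 1 3 5 2 4.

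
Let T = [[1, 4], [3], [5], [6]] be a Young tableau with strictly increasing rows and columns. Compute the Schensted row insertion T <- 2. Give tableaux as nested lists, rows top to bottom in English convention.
In row 1, 2 replaces 4 (the leftmost entry greater than 2); 4 is bumped to row 2. 4 is appended to row 2. The new tableau is [[1, 2], [3, 4], [5], [6]].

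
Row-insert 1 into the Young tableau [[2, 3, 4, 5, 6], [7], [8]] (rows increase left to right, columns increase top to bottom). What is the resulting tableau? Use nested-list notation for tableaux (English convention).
In row 1, 1 replaces 2 (the leftmost entry greater than 1); 2 is bumped to row 2. In row 2, 2 replaces 7 (the leftmost entry greater than 2); 7 is bumped to row 3. In row 3, 7 replaces 8 (the leftmost entry greater than 7); 8 is bumped to row 4. 8 starts a new row 4. The new tableau is [[1, 3, 4, 5, 6], [2], [7], [8]].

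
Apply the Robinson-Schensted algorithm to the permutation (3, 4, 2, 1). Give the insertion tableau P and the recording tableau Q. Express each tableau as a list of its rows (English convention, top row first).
Insert each entry of the permutation into P by Schensted row insertion, recording in Q the position of each new cell.

Insert 3: appended to row 1. P = [[3]].
Insert 4: appended to row 1. P = [[3, 4]].
Insert 2: 2 bumps 3 from row 1; 3 starts row 2. P = [[2, 4], [3]].
Insert 1: 1 bumps 2 from row 1; 2 bumps 3 from row 2; 3 starts row 3. P = [[1, 4], [2], [3]].

So P = [[1, 4], [2], [3]], Q = [[1, 2], [3], [4]].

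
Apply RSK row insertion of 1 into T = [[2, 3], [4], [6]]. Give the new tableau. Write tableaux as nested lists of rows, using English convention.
In row 1, 1 replaces 2 (the leftmost entry greater than 1); 2 is bumped to row 2. In row 2, 2 replaces 4 (the leftmost entry greater than 2); 4 is bumped to row 3. In row 3, 4 replaces 6 (the leftmost entry greater than 4); 6 is bumped to row 4. 6 starts a new row 4. The new tableau is [[1, 3], [2], [4], [6]].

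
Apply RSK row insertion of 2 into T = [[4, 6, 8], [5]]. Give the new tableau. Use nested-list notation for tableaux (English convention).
[[2, 6, 8], [4], [5]]

In row 1, 2 replaces 4 (the leftmost entry greater than 2); 4 is bumped to row 2. In row 2, 4 replaces 5 (the leftmost entry greater than 4); 5 is bumped to row 3. 5 starts a new row 3. The new tableau is [[2, 6, 8], [4], [5]].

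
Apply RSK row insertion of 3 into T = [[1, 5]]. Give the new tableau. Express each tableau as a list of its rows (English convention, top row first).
[[1, 3], [5]]

In row 1, 3 replaces 5 (the leftmost entry greater than 3); 5 is bumped to row 2. 5 starts a new row 2. The new tableau is [[1, 3], [5]].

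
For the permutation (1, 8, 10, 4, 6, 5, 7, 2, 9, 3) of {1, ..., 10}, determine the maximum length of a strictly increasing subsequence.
5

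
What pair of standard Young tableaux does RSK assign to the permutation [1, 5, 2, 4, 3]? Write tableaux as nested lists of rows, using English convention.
P = [[1, 2, 3], [4], [5]], Q = [[1, 2, 4], [3], [5]]

Insert each entry of the permutation into P by Schensted row insertion, recording in Q the position of each new cell.

Insert 1: appended to row 1. P = [[1]], Q = [[1]].
Insert 5: appended to row 1. P = [[1, 5]], Q = [[1, 2]].
Insert 2: 2 bumps 5 from row 1; 5 starts row 2. P = [[1, 2], [5]], Q = [[1, 2], [3]].
Insert 4: appended to row 1. P = [[1, 2, 4], [5]], Q = [[1, 2, 4], [3]].
Insert 3: 3 bumps 4 from row 1; 4 bumps 5 from row 2; 5 starts row 3. P = [[1, 2, 3], [4], [5]], Q = [[1, 2, 4], [3], [5]].

So P = [[1, 2, 3], [4], [5]], Q = [[1, 2, 4], [3], [5]].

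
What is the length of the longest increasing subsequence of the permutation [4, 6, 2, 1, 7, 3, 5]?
3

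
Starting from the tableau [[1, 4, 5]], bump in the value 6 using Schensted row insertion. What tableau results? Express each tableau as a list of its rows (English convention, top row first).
6 is larger than every entry of row 1, so it is appended to row 1. The new tableau is [[1, 4, 5, 6]].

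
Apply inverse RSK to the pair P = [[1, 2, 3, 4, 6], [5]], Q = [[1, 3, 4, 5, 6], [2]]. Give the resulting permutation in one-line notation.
Reverse RSK: for i = n, n-1, ..., 1, locate i in Q, remove the corresponding corner cell from P, and reverse-bump its entry up through P; the value ejected from row 1 is w(i).

So w = 5 1 2 3 4 6.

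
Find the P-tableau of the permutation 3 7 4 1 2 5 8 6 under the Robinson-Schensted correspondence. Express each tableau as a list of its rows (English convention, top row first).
Insert 3: appended to row 1. P = [[3]].
Insert 7: appended to row 1. P = [[3, 7]].
Insert 4: 4 bumps 7 from row 1; 7 starts row 2. P = [[3, 4], [7]].
Insert 1: 1 bumps 3 from row 1; 3 bumps 7 from row 2; 7 starts row 3. P = [[1, 4], [3], [7]].
Insert 2: 2 bumps 4 from row 1; 4 appends to row 2. P = [[1, 2], [3, 4], [7]].
Insert 5: appended to row 1. P = [[1, 2, 5], [3, 4], [7]].
Insert 8: appended to row 1. P = [[1, 2, 5, 8], [3, 4], [7]].
Insert 6: 6 bumps 8 from row 1; 8 appends to row 2. P = [[1, 2, 5, 6], [3, 4, 8], [7]].

So P = [[1, 2, 5, 6], [3, 4, 8], [7]].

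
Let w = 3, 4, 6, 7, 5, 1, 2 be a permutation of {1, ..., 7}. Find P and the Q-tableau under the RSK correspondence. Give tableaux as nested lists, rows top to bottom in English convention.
Insert each entry of the permutation into P by Schensted row insertion, recording in Q the position of each new cell.

Insert 3: appended to row 1. P = [[3]].
Insert 4: appended to row 1. P = [[3, 4]].
Insert 6: appended to row 1. P = [[3, 4, 6]].
Insert 7: appended to row 1. P = [[3, 4, 6, 7]].
Insert 5: 5 bumps 6 from row 1; 6 starts row 2. P = [[3, 4, 5, 7], [6]].
Insert 1: 1 bumps 3 from row 1; 3 bumps 6 from row 2; 6 starts row 3. P = [[1, 4, 5, 7], [3], [6]].
Insert 2: 2 bumps 4 from row 1; 4 appends to row 2. P = [[1, 2, 5, 7], [3, 4], [6]].

So P = [[1, 2, 5, 7], [3, 4], [6]], Q = [[1, 2, 3, 4], [5, 7], [6]].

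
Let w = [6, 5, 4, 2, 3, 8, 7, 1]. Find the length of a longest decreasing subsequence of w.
5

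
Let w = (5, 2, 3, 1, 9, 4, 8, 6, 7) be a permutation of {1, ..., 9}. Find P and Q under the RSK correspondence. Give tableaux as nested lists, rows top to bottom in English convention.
Insert each entry of the permutation into P by Schensted row insertion, recording in Q the position of each new cell.

Insert 5: appended to row 1. P = [[5]], Q = [[1]].
Insert 2: 2 bumps 5 from row 1; 5 starts row 2. P = [[2], [5]], Q = [[1], [2]].
Insert 3: appended to row 1. P = [[2, 3], [5]], Q = [[1, 3], [2]].
Insert 1: 1 bumps 2 from row 1; 2 bumps 5 from row 2; 5 starts row 3. P = [[1, 3], [2], [5]], Q = [[1, 3], [2], [4]].
Insert 9: appended to row 1. P = [[1, 3, 9], [2], [5]], Q = [[1, 3, 5], [2], [4]].
Insert 4: 4 bumps 9 from row 1; 9 appends to row 2. P = [[1, 3, 4], [2, 9], [5]], Q = [[1, 3, 5], [2, 6], [4]].
Insert 8: appended to row 1. P = [[1, 3, 4, 8], [2, 9], [5]], Q = [[1, 3, 5, 7], [2, 6], [4]].
Insert 6: 6 bumps 8 from row 1; 8 bumps 9 from row 2; 9 appends to row 3. P = [[1, 3, 4, 6], [2, 8], [5, 9]], Q = [[1, 3, 5, 7], [2, 6], [4, 8]].
Insert 7: appended to row 1. P = [[1, 3, 4, 6, 7], [2, 8], [5, 9]], Q = [[1, 3, 5, 7, 9], [2, 6], [4, 8]].

So P = [[1, 3, 4, 6, 7], [2, 8], [5, 9]], Q = [[1, 3, 5, 7, 9], [2, 6], [4, 8]].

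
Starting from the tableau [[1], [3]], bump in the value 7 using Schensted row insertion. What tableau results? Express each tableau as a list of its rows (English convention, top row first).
[[1, 7], [3]]

7 is larger than every entry of row 1, so it is appended to row 1. The new tableau is [[1, 7], [3]].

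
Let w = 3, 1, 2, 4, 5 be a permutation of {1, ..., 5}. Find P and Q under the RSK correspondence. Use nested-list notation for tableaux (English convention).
Insert each entry of the permutation into P by Schensted row insertion, recording in Q the position of each new cell.

Insert 3: appended to row 1. P = [[3]].
Insert 1: 1 bumps 3 from row 1; 3 starts row 2. P = [[1], [3]].
Insert 2: appended to row 1. P = [[1, 2], [3]].
Insert 4: appended to row 1. P = [[1, 2, 4], [3]].
Insert 5: appended to row 1. P = [[1, 2, 4, 5], [3]].

So P = [[1, 2, 4, 5], [3]], Q = [[1, 3, 4, 5], [2]].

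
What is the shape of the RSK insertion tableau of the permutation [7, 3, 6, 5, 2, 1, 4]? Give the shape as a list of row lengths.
[2, 2, 1, 1, 1]

Row-insert each entry into an empty tableau.

After inserting 7: P = [[7]].
After inserting 3: P = [[3], [7]].
After inserting 6: P = [[3, 6], [7]].
After inserting 5: P = [[3, 5], [6], [7]].
After inserting 2: P = [[2, 5], [3], [6], [7]].
After inserting 1: P = [[1, 5], [2], [3], [6], [7]].
After inserting 4: P = [[1, 4], [2, 5], [3], [6], [7]].

The final insertion tableau P = [[1, 4], [2, 5], [3], [6], [7]] has shape [2, 2, 1, 1, 1].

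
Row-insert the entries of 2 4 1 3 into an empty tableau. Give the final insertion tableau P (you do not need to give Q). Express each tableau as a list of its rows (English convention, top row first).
Insert 2: appended to row 1. P = [[2]].
Insert 4: appended to row 1. P = [[2, 4]].
Insert 1: 1 bumps 2 from row 1; 2 starts row 2. P = [[1, 4], [2]].
Insert 3: 3 bumps 4 from row 1; 4 appends to row 2. P = [[1, 3], [2, 4]].

So P = [[1, 3], [2, 4]].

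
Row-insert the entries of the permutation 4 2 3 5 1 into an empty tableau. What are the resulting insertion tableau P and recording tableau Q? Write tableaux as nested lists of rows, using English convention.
P = [[1, 3, 5], [2], [4]], Q = [[1, 3, 4], [2], [5]]

Insert each entry of the permutation into P by Schensted row insertion, recording in Q the position of each new cell.

Insert 4: appended to row 1. P = [[4]], Q = [[1]].
Insert 2: 2 bumps 4 from row 1; 4 starts row 2. P = [[2], [4]], Q = [[1], [2]].
Insert 3: appended to row 1. P = [[2, 3], [4]], Q = [[1, 3], [2]].
Insert 5: appended to row 1. P = [[2, 3, 5], [4]], Q = [[1, 3, 4], [2]].
Insert 1: 1 bumps 2 from row 1; 2 bumps 4 from row 2; 4 starts row 3. P = [[1, 3, 5], [2], [4]], Q = [[1, 3, 4], [2], [5]].

So P = [[1, 3, 5], [2], [4]], Q = [[1, 3, 4], [2], [5]].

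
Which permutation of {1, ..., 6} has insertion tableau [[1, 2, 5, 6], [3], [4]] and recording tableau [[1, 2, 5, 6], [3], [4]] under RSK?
Reverse the RSK construction: for i from n down to 1, find the cell of Q containing i, remove the entry at that cell from P, and reverse-bump it up through P; the value ejected from row 1 is w(i).

Step i=6: Q has 6 at row 1, column 4; remove that cell from P, ejecting 6. So w(6) = 6. P is now [[1, 2, 5], [3], [4]].
Step i=5: Q has 5 at row 1, column 3; remove that cell from P, ejecting 5. So w(5) = 5. P is now [[1, 2], [3], [4]].
Step i=4: Q has 4 at row 3, column 1; remove 4 from row 3 of P and reverse-bump: 4 enters row 2 and ejects 3; 3 enters row 1 and ejects 2. So w(4) = 2. P is now [[1, 3], [4]].
Step i=3: Q has 3 at row 2, column 1; remove 4 from row 2 of P and reverse-bump: 4 enters row 1 and ejects 3. So w(3) = 3. P is now [[1, 4]].
Step i=2: Q has 2 at row 1, column 2; remove that cell from P, ejecting 4. So w(2) = 4. P is now [[1]].
Step i=1: Q has 1 at row 1, column 1; remove that cell from P, ejecting 1. So w(1) = 1. P is now [].

So w = 1 4 3 2 5 6.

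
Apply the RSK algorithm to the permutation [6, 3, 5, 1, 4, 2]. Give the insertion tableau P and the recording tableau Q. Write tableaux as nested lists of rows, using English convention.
Insert each entry of the permutation into P by Schensted row insertion, recording in Q the position of each new cell.

Insert 6: appended to row 1. P = [[6]], Q = [[1]].
Insert 3: 3 bumps 6 from row 1; 6 starts row 2. P = [[3], [6]], Q = [[1], [2]].
Insert 5: appended to row 1. P = [[3, 5], [6]], Q = [[1, 3], [2]].
Insert 1: 1 bumps 3 from row 1; 3 bumps 6 from row 2; 6 starts row 3. P = [[1, 5], [3], [6]], Q = [[1, 3], [2], [4]].
Insert 4: 4 bumps 5 from row 1; 5 appends to row 2. P = [[1, 4], [3, 5], [6]], Q = [[1, 3], [2, 5], [4]].
Insert 2: 2 bumps 4 from row 1; 4 bumps 5 from row 2; 5 bumps 6 from row 3; 6 starts row 4. P = [[1, 2], [3, 4], [5], [6]], Q = [[1, 3], [2, 5], [4], [6]].

So P = [[1, 2], [3, 4], [5], [6]], Q = [[1, 3], [2, 5], [4], [6]].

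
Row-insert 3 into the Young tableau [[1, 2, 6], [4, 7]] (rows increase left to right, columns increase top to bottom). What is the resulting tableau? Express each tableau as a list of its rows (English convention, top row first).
In row 1, 3 replaces 6 (the leftmost entry greater than 3); 6 is bumped to row 2. In row 2, 6 replaces 7 (the leftmost entry greater than 6); 7 is bumped to row 3. 7 starts a new row 3. The new tableau is [[1, 2, 3], [4, 6], [7]].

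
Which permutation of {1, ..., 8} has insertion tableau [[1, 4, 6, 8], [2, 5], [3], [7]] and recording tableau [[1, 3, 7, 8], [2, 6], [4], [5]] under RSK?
7 3 5 2 1 4 6 8

Reverse the RSK construction: for i from n down to 1, find the cell of Q containing i, remove the entry at that cell from P, and reverse-bump it up through P; the value ejected from row 1 is w(i).

Step i=8: Q has 8 at row 1, column 4; remove that cell from P, ejecting 8. So w(8) = 8. P is now [[1, 4, 6], [2, 5], [3], [7]].
Step i=7: Q has 7 at row 1, column 3; remove that cell from P, ejecting 6. So w(7) = 6. P is now [[1, 4], [2, 5], [3], [7]].
Step i=6: Q has 6 at row 2, column 2; remove 5 from row 2 of P and reverse-bump: 5 enters row 1 and ejects 4. So w(6) = 4. P is now [[1, 5], [2], [3], [7]].
Step i=5: Q has 5 at row 4, column 1; remove 7 from row 4 of P and reverse-bump: 7 enters row 3 and ejects 3; 3 enters row 2 and ejects 2; 2 enters row 1 and ejects 1. So w(5) = 1. P is now [[2, 5], [3], [7]].
Step i=4: Q has 4 at row 3, column 1; remove 7 from row 3 of P and reverse-bump: 7 enters row 2 and ejects 3; 3 enters row 1 and ejects 2. So w(4) = 2. P is now [[3, 5], [7]].
Step i=3: Q has 3 at row 1, column 2; remove that cell from P, ejecting 5. So w(3) = 5. P is now [[3], [7]].
Step i=2: Q has 2 at row 2, column 1; remove 7 from row 2 of P and reverse-bump: 7 enters row 1 and ejects 3. So w(2) = 3. P is now [[7]].
Step i=1: Q has 1 at row 1, column 1; remove that cell from P, ejecting 7. So w(1) = 7. P is now [].

So w = 7 3 5 2 1 4 6 8.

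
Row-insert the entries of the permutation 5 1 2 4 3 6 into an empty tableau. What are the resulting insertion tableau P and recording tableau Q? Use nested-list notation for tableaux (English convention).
Insert each entry of the permutation into P by Schensted row insertion, recording in Q the position of each new cell.

Insert 5: appended to row 1. P = [[5]].
Insert 1: 1 bumps 5 from row 1; 5 starts row 2. P = [[1], [5]].
Insert 2: appended to row 1. P = [[1, 2], [5]].
Insert 4: appended to row 1. P = [[1, 2, 4], [5]].
Insert 3: 3 bumps 4 from row 1; 4 bumps 5 from row 2; 5 starts row 3. P = [[1, 2, 3], [4], [5]].
Insert 6: appended to row 1. P = [[1, 2, 3, 6], [4], [5]].

So P = [[1, 2, 3, 6], [4], [5]], Q = [[1, 3, 4, 6], [2], [5]].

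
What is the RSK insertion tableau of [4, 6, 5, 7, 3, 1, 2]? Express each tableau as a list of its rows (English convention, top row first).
P = [[1, 2, 7], [3, 5], [4], [6]]

Insert 4: appended to row 1. P = [[4]].
Insert 6: appended to row 1. P = [[4, 6]].
Insert 5: 5 bumps 6 from row 1; 6 starts row 2. P = [[4, 5], [6]].
Insert 7: appended to row 1. P = [[4, 5, 7], [6]].
Insert 3: 3 bumps 4 from row 1; 4 bumps 6 from row 2; 6 starts row 3. P = [[3, 5, 7], [4], [6]].
Insert 1: 1 bumps 3 from row 1; 3 bumps 4 from row 2; 4 bumps 6 from row 3; 6 starts row 4. P = [[1, 5, 7], [3], [4], [6]].
Insert 2: 2 bumps 5 from row 1; 5 appends to row 2. P = [[1, 2, 7], [3, 5], [4], [6]].

So P = [[1, 2, 7], [3, 5], [4], [6]].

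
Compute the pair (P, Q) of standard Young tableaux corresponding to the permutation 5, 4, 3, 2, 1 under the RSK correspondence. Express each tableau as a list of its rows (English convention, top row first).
P = [[1], [2], [3], [4], [5]], Q = [[1], [2], [3], [4], [5]]

Insert each entry of the permutation into P by Schensted row insertion, recording in Q the position of each new cell.

Insert 5: appended to row 1. P = [[5]], Q = [[1]].
Insert 4: 4 bumps 5 from row 1; 5 starts row 2. P = [[4], [5]], Q = [[1], [2]].
Insert 3: 3 bumps 4 from row 1; 4 bumps 5 from row 2; 5 starts row 3. P = [[3], [4], [5]], Q = [[1], [2], [3]].
Insert 2: 2 bumps 3 from row 1; 3 bumps 4 from row 2; 4 bumps 5 from row 3; 5 starts row 4. P = [[2], [3], [4], [5]], Q = [[1], [2], [3], [4]].
Insert 1: 1 bumps 2 from row 1; 2 bumps 3 from row 2; 3 bumps 4 from row 3; 4 bumps 5 from row 4; 5 starts row 5. P = [[1], [2], [3], [4], [5]], Q = [[1], [2], [3], [4], [5]].

So P = [[1], [2], [3], [4], [5]], Q = [[1], [2], [3], [4], [5]].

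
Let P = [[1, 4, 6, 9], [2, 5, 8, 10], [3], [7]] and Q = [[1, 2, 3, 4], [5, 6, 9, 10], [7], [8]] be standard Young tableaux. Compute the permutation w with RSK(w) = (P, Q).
3 7 8 10 2 5 4 1 6 9

Reverse the RSK construction: for i from n down to 1, find the cell of Q containing i, remove the entry at that cell from P, and reverse-bump it up through P; the value ejected from row 1 is w(i).

Step i=10: Q has 10 at row 2, column 4; remove 10 from row 2 of P and reverse-bump: 10 enters row 1 and ejects 9. So w(10) = 9. P is now [[1, 4, 6, 10], [2, 5, 8], [3], [7]].
Step i=9: Q has 9 at row 2, column 3; remove 8 from row 2 of P and reverse-bump: 8 enters row 1 and ejects 6. So w(9) = 6. P is now [[1, 4, 8, 10], [2, 5], [3], [7]].
Step i=8: Q has 8 at row 4, column 1; remove 7 from row 4 of P and reverse-bump: 7 enters row 3 and ejects 3; 3 enters row 2 and ejects 2; 2 enters row 1 and ejects 1. So w(8) = 1. P is now [[2, 4, 8, 10], [3, 5], [7]].
Step i=7: Q has 7 at row 3, column 1; remove 7 from row 3 of P and reverse-bump: 7 enters row 2 and ejects 5; 5 enters row 1 and ejects 4. So w(7) = 4. P is now [[2, 5, 8, 10], [3, 7]].
Step i=6: Q has 6 at row 2, column 2; remove 7 from row 2 of P and reverse-bump: 7 enters row 1 and ejects 5. So w(6) = 5. P is now [[2, 7, 8, 10], [3]].
Step i=5: Q has 5 at row 2, column 1; remove 3 from row 2 of P and reverse-bump: 3 enters row 1 and ejects 2. So w(5) = 2. P is now [[3, 7, 8, 10]].
Step i=4: Q has 4 at row 1, column 4; remove that cell from P, ejecting 10. So w(4) = 10. P is now [[3, 7, 8]].
Step i=3: Q has 3 at row 1, column 3; remove that cell from P, ejecting 8. So w(3) = 8. P is now [[3, 7]].
Step i=2: Q has 2 at row 1, column 2; remove that cell from P, ejecting 7. So w(2) = 7. P is now [[3]].
Step i=1: Q has 1 at row 1, column 1; remove that cell from P, ejecting 3. So w(1) = 3. P is now [].

So w = 3 7 8 10 2 5 4 1 6 9.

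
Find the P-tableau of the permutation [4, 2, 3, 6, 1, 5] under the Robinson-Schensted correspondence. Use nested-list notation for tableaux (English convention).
P = [[1, 3, 5], [2, 6], [4]]

Insert 4: appended to row 1. P = [[4]].
Insert 2: 2 bumps 4 from row 1; 4 starts row 2. P = [[2], [4]].
Insert 3: appended to row 1. P = [[2, 3], [4]].
Insert 6: appended to row 1. P = [[2, 3, 6], [4]].
Insert 1: 1 bumps 2 from row 1; 2 bumps 4 from row 2; 4 starts row 3. P = [[1, 3, 6], [2], [4]].
Insert 5: 5 bumps 6 from row 1; 6 appends to row 2. P = [[1, 3, 5], [2, 6], [4]].

So P = [[1, 3, 5], [2, 6], [4]].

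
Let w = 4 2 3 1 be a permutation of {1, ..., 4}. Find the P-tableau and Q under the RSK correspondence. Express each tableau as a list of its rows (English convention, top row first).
P = [[1, 3], [2], [4]], Q = [[1, 3], [2], [4]]

Insert each entry of the permutation into P by Schensted row insertion, recording in Q the position of each new cell.

Insert 4: appended to row 1. P = [[4]], Q = [[1]].
Insert 2: 2 bumps 4 from row 1; 4 starts row 2. P = [[2], [4]], Q = [[1], [2]].
Insert 3: appended to row 1. P = [[2, 3], [4]], Q = [[1, 3], [2]].
Insert 1: 1 bumps 2 from row 1; 2 bumps 4 from row 2; 4 starts row 3. P = [[1, 3], [2], [4]], Q = [[1, 3], [2], [4]].

So P = [[1, 3], [2], [4]], Q = [[1, 3], [2], [4]].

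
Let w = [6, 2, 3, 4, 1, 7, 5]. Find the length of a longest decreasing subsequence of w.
3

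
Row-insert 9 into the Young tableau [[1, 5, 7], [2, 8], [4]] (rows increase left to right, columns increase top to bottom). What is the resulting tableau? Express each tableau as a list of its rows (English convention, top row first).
[[1, 5, 7, 9], [2, 8], [4]]

9 is larger than every entry of row 1, so it is appended to row 1. The new tableau is [[1, 5, 7, 9], [2, 8], [4]].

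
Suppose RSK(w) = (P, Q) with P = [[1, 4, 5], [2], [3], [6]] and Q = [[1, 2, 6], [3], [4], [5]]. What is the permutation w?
Reverse the RSK construction: for i from n down to 1, find the cell of Q containing i, remove the entry at that cell from P, and reverse-bump it up through P; the value ejected from row 1 is w(i).

Step i=6: Q has 6 at row 1, column 3; remove that cell from P, ejecting 5. So w(6) = 5. P is now [[1, 4], [2], [3], [6]].
Step i=5: Q has 5 at row 4, column 1; remove 6 from row 4 of P and reverse-bump: 6 enters row 3 and ejects 3; 3 enters row 2 and ejects 2; 2 enters row 1 and ejects 1. So w(5) = 1. P is now [[2, 4], [3], [6]].
Step i=4: Q has 4 at row 3, column 1; remove 6 from row 3 of P and reverse-bump: 6 enters row 2 and ejects 3; 3 enters row 1 and ejects 2. So w(4) = 2. P is now [[3, 4], [6]].
Step i=3: Q has 3 at row 2, column 1; remove 6 from row 2 of P and reverse-bump: 6 enters row 1 and ejects 4. So w(3) = 4. P is now [[3, 6]].
Step i=2: Q has 2 at row 1, column 2; remove that cell from P, ejecting 6. So w(2) = 6. P is now [[3]].
Step i=1: Q has 1 at row 1, column 1; remove that cell from P, ejecting 3. So w(1) = 3. P is now [].

So w = 3 6 4 2 1 5.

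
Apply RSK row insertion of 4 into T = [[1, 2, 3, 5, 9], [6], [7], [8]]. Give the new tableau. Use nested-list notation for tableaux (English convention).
[[1, 2, 3, 4, 9], [5], [6], [7], [8]]

In row 1, 4 replaces 5 (the leftmost entry greater than 4); 5 is bumped to row 2. In row 2, 5 replaces 6 (the leftmost entry greater than 5); 6 is bumped to row 3. In row 3, 6 replaces 7 (the leftmost entry greater than 6); 7 is bumped to row 4. In row 4, 7 replaces 8 (the leftmost entry greater than 7); 8 is bumped to row 5. 8 starts a new row 5. The new tableau is [[1, 2, 3, 4, 9], [5], [6], [7], [8]].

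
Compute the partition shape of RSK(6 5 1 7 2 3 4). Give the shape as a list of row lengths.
Row-insert each entry into an empty tableau.

After inserting 6: P = [[6]].
After inserting 5: P = [[5], [6]].
After inserting 1: P = [[1], [5], [6]].
After inserting 7: P = [[1, 7], [5], [6]].
After inserting 2: P = [[1, 2], [5, 7], [6]].
After inserting 3: P = [[1, 2, 3], [5, 7], [6]].
After inserting 4: P = [[1, 2, 3, 4], [5, 7], [6]].

The final insertion tableau P = [[1, 2, 3, 4], [5, 7], [6]] has shape [4, 2, 1].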